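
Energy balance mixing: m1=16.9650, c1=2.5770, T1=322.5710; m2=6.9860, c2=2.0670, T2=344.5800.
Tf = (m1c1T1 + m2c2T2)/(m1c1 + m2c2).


num = 19078.1752
den = 58.1589
Tf = 328.0355 K

328.0355 K


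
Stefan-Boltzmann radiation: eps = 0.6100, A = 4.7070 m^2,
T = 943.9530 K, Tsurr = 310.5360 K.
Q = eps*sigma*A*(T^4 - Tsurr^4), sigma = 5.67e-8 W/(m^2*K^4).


T^4 = 7.9397e+11
Tsurr^4 = 9.2992e+09
Q = 0.6100 * 5.67e-8 * 4.7070 * 7.8467e+11 = 127744.4137 W

127744.4137 W


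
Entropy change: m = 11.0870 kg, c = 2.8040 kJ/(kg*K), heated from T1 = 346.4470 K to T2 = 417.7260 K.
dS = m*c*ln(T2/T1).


T2/T1 = 1.2057
ln(T2/T1) = 0.1871
dS = 11.0870 * 2.8040 * 0.1871 = 5.8164 kJ/K

5.8164 kJ/K


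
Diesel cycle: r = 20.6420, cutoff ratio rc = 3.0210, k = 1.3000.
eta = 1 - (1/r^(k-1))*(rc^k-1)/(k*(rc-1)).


r^(k-1) = 2.4799
rc^k = 4.2092
eta = 0.5074 = 50.7443%

50.7443%


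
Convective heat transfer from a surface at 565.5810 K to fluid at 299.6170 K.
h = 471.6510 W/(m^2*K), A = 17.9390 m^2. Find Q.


dT = 265.9640 K
Q = 471.6510 * 17.9390 * 265.9640 = 2250307.3848 W

2250307.3848 W


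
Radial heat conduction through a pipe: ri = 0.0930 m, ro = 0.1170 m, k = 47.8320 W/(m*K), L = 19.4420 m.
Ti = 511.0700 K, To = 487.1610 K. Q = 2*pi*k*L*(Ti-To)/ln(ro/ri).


dT = 23.9090 K
ln(ro/ri) = 0.2296
Q = 2*pi*47.8320*19.4420*23.9090 / 0.2296 = 608523.3155 W

608523.3155 W


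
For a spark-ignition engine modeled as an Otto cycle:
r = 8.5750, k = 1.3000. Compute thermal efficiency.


r^(k-1) = 1.9053
eta = 1 - 1/1.9053 = 0.4752 = 47.5157%

47.5157%


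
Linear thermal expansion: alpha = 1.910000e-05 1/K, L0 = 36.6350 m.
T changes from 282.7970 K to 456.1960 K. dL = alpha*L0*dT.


dT = 173.3990 K
dL = 1.910000e-05 * 36.6350 * 173.3990 = 0.121332 m
L_final = 36.756332 m

dL = 0.121332 m


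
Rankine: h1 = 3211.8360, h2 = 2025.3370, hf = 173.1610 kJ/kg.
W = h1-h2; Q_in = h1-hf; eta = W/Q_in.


W = 1186.4990 kJ/kg
Q_in = 3038.6750 kJ/kg
eta = 0.3905 = 39.0466%

eta = 39.0466%


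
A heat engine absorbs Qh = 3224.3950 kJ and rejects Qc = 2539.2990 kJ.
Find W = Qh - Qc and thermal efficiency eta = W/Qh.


W = 3224.3950 - 2539.2990 = 685.0960 kJ
eta = 685.0960 / 3224.3950 = 0.2125 = 21.2473%

W = 685.0960 kJ, eta = 21.2473%


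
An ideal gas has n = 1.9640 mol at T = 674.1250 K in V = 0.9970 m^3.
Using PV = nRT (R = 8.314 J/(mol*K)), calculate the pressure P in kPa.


P = nRT/V = 1.9640 * 8.314 * 674.1250 / 0.9970
= 11007.5822 / 0.9970 = 11040.7043 Pa = 11.0407 kPa

11.0407 kPa


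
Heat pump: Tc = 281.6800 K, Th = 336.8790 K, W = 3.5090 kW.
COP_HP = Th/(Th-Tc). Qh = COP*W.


COP = 336.8790 / 55.1990 = 6.1030
Qh = 6.1030 * 3.5090 = 21.4154 kW

COP = 6.1030, Qh = 21.4154 kW


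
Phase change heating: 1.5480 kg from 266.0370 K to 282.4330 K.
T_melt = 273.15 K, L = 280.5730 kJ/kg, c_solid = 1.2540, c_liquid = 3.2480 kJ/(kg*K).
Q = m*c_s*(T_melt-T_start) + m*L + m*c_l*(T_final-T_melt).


Q1 (sensible, solid) = 1.5480 * 1.2540 * 7.1130 = 13.8077 kJ
Q2 (latent) = 1.5480 * 280.5730 = 434.3270 kJ
Q3 (sensible, liquid) = 1.5480 * 3.2480 * 9.2830 = 46.6740 kJ
Q_total = 494.8087 kJ

494.8087 kJ


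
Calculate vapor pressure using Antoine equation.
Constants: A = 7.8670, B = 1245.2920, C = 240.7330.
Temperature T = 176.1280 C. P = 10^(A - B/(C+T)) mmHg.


C+T = 416.8610
B/(C+T) = 2.9873
log10(P) = 7.8670 - 2.9873 = 4.8797
P = 10^4.8797 = 75804.0624 mmHg

75804.0624 mmHg


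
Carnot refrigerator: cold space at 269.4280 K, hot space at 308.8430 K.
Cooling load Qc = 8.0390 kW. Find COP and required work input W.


COP = 269.4280 / 39.4150 = 6.8357
W = 8.0390 / 6.8357 = 1.1760 kW

COP = 6.8357, W = 1.1760 kW


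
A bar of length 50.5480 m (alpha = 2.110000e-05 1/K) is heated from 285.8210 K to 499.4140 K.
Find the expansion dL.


dT = 213.5930 K
dL = 2.110000e-05 * 50.5480 * 213.5930 = 0.227810 m
L_final = 50.775810 m

dL = 0.227810 m


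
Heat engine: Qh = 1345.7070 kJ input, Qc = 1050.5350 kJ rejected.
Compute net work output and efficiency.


W = 1345.7070 - 1050.5350 = 295.1720 kJ
eta = 295.1720 / 1345.7070 = 0.2193 = 21.9343%

W = 295.1720 kJ, eta = 21.9343%


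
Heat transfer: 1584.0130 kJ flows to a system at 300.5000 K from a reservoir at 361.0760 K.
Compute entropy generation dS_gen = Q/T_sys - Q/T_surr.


dS_sys = 1584.0130/300.5000 = 5.2713 kJ/K
dS_surr = -1584.0130/361.0760 = -4.3869 kJ/K
dS_gen = 5.2713 - 4.3869 = 0.8843 kJ/K (irreversible)

dS_gen = 0.8843 kJ/K, irreversible


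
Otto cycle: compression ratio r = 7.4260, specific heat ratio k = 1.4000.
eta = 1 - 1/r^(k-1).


r^(k-1) = 2.2300
eta = 1 - 1/2.2300 = 0.5516 = 55.1567%

55.1567%


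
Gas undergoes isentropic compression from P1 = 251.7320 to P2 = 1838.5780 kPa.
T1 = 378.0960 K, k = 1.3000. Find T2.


(k-1)/k = 0.2308
(P2/P1)^exp = 1.5823
T2 = 378.0960 * 1.5823 = 598.2482 K

598.2482 K


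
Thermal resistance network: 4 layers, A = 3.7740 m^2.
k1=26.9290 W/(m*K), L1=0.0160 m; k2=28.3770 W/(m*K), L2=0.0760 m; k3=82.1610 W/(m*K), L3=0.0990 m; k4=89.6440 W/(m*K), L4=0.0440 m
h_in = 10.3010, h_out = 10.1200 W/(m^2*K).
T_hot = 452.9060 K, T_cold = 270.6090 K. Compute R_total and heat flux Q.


R_conv_in = 1/(10.3010*3.7740) = 0.0257
R_1 = 0.0160/(26.9290*3.7740) = 0.0002
R_2 = 0.0760/(28.3770*3.7740) = 0.0007
R_3 = 0.0990/(82.1610*3.7740) = 0.0003
R_4 = 0.0440/(89.6440*3.7740) = 0.0001
R_conv_out = 1/(10.1200*3.7740) = 0.0262
R_total = 0.0532 K/W
Q = 182.2970 / 0.0532 = 3425.2101 W

R_total = 0.0532 K/W, Q = 3425.2101 W


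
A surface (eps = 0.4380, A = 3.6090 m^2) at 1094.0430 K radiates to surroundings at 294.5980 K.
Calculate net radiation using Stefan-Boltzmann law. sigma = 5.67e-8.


T^4 = 1.4326e+12
Tsurr^4 = 7.5322e+09
Q = 0.4380 * 5.67e-8 * 3.6090 * 1.4251e+12 = 127729.8139 W

127729.8139 W


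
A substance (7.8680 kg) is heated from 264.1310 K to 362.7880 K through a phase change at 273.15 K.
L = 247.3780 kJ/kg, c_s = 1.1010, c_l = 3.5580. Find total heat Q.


Q1 (sensible, solid) = 7.8680 * 1.1010 * 9.0190 = 78.1286 kJ
Q2 (latent) = 7.8680 * 247.3780 = 1946.3701 kJ
Q3 (sensible, liquid) = 7.8680 * 3.5580 * 89.6380 = 2509.3570 kJ
Q_total = 4533.8557 kJ

4533.8557 kJ


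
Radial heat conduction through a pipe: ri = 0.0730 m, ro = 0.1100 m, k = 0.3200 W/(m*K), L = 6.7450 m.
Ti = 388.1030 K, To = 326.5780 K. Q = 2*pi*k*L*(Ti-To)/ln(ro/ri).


dT = 61.5250 K
ln(ro/ri) = 0.4100
Q = 2*pi*0.3200*6.7450*61.5250 / 0.4100 = 2034.9671 W

2034.9671 W


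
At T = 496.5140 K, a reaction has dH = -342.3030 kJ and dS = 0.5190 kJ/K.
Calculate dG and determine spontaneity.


T*dS = 496.5140 * 0.5190 = 257.6908 kJ
dG = -342.3030 - 257.6908 = -599.9938 kJ (spontaneous)

dG = -599.9938 kJ, spontaneous


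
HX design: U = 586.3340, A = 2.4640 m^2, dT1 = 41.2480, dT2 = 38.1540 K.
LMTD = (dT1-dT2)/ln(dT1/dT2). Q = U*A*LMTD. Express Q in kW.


LMTD = 39.6809 K
Q = 586.3340 * 2.4640 * 39.6809 = 57328.0641 W = 57.3281 kW

57.3281 kW


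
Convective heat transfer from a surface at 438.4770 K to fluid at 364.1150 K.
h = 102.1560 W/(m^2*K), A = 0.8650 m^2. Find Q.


dT = 74.3620 K
Q = 102.1560 * 0.8650 * 74.3620 = 6570.9937 W

6570.9937 W


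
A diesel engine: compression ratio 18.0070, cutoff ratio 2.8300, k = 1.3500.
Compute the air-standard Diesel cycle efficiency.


r^(k-1) = 2.7505
rc^k = 4.0730
eta = 0.5478 = 54.7759%

54.7759%


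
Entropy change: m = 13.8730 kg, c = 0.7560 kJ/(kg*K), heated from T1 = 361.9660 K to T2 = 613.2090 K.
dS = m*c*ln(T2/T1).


T2/T1 = 1.6941
ln(T2/T1) = 0.5272
dS = 13.8730 * 0.7560 * 0.5272 = 5.5288 kJ/K

5.5288 kJ/K


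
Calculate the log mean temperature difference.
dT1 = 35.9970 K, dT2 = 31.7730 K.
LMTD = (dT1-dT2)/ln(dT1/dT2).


dT1/dT2 = 1.1329
ln(dT1/dT2) = 0.1248
LMTD = 4.2240 / 0.1248 = 33.8411 K

33.8411 K


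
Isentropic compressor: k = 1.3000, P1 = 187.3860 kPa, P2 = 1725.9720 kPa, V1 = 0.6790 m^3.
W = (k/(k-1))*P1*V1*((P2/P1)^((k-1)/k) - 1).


(k-1)/k = 0.2308
(P2/P1)^exp = 1.6693
W = 4.3333 * 187.3860 * 0.6790 * (1.6693 - 1) = 369.0106 kJ

369.0106 kJ


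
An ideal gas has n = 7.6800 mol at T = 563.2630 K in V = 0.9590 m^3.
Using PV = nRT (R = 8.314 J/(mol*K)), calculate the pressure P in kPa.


P = nRT/V = 7.6800 * 8.314 * 563.2630 / 0.9590
= 35965.1987 / 0.9590 = 37502.8141 Pa = 37.5028 kPa

37.5028 kPa


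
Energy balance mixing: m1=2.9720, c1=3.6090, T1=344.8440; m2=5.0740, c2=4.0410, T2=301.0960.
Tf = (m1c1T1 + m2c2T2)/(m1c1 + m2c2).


num = 9872.4614
den = 31.2300
Tf = 316.1213 K

316.1213 K


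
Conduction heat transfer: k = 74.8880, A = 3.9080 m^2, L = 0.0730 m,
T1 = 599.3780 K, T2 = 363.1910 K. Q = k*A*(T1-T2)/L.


dT = 236.1870 K
Q = 74.8880 * 3.9080 * 236.1870 / 0.0730 = 946890.8438 W

946890.8438 W


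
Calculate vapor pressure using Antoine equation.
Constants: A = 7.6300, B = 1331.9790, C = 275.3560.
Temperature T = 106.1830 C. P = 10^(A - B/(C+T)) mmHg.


C+T = 381.5390
B/(C+T) = 3.4911
log10(P) = 7.6300 - 3.4911 = 4.1389
P = 10^4.1389 = 13769.9047 mmHg

13769.9047 mmHg


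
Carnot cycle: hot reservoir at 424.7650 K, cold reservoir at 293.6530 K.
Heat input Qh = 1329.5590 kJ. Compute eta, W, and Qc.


eta = 1 - 293.6530/424.7650 = 0.3087
W = 0.3087 * 1329.5590 = 410.3943 kJ
Qc = 1329.5590 - 410.3943 = 919.1647 kJ

eta = 30.8669%, W = 410.3943 kJ, Qc = 919.1647 kJ


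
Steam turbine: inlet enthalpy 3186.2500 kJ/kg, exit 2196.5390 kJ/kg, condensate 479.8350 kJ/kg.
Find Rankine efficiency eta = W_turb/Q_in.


W = 989.7110 kJ/kg
Q_in = 2706.4150 kJ/kg
eta = 0.3657 = 36.5691%

eta = 36.5691%


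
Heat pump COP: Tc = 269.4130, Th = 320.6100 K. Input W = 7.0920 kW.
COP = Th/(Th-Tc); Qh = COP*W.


COP = 320.6100 / 51.1970 = 6.2623
Qh = 6.2623 * 7.0920 = 44.4121 kW

COP = 6.2623, Qh = 44.4121 kW


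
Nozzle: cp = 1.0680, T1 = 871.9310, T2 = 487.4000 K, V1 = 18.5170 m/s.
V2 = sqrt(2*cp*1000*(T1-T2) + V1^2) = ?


dT = 384.5310 K
2*cp*1000*dT = 821358.2160
V1^2 = 342.8793
V2 = sqrt(821701.0953) = 906.4773 m/s

906.4773 m/s


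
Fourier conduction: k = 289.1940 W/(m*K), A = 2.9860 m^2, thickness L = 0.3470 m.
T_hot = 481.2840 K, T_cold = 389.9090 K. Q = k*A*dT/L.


dT = 91.3750 K
Q = 289.1940 * 2.9860 * 91.3750 / 0.3470 = 227392.9505 W

227392.9505 W


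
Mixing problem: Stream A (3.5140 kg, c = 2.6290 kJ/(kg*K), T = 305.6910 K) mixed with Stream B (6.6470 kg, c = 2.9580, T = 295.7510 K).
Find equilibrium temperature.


num = 8639.0717
den = 28.9001
Tf = 298.9285 K

298.9285 K


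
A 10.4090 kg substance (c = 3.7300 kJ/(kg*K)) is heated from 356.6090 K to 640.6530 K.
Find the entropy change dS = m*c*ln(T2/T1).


T2/T1 = 1.7965
ln(T2/T1) = 0.5858
dS = 10.4090 * 3.7300 * 0.5858 = 22.7459 kJ/K

22.7459 kJ/K


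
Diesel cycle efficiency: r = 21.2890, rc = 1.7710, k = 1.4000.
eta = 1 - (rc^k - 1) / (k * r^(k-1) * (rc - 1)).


r^(k-1) = 3.3983
rc^k = 2.2259
eta = 0.6658 = 66.5796%

66.5796%


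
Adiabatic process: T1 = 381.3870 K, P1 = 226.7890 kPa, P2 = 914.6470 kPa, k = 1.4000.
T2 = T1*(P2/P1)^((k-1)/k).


(k-1)/k = 0.2857
(P2/P1)^exp = 1.4895
T2 = 381.3870 * 1.4895 = 568.0721 K

568.0721 K


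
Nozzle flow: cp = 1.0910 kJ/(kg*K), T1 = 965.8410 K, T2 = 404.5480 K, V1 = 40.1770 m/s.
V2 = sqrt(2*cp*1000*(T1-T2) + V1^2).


dT = 561.2930 K
2*cp*1000*dT = 1224741.3260
V1^2 = 1614.1913
V2 = sqrt(1226355.5173) = 1107.4094 m/s

1107.4094 m/s


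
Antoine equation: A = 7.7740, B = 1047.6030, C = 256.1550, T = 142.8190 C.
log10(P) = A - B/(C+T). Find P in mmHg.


C+T = 398.9740
B/(C+T) = 2.6257
log10(P) = 7.7740 - 2.6257 = 5.1483
P = 10^5.1483 = 140688.1343 mmHg

140688.1343 mmHg


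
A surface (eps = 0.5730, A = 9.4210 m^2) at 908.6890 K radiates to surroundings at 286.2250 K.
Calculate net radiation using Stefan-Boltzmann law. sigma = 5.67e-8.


T^4 = 6.8181e+11
Tsurr^4 = 6.7117e+09
Q = 0.5730 * 5.67e-8 * 9.4210 * 6.7509e+11 = 206632.8737 W

206632.8737 W


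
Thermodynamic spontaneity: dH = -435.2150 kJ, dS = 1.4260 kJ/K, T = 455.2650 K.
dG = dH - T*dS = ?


T*dS = 455.2650 * 1.4260 = 649.2079 kJ
dG = -435.2150 - 649.2079 = -1084.4229 kJ (spontaneous)

dG = -1084.4229 kJ, spontaneous


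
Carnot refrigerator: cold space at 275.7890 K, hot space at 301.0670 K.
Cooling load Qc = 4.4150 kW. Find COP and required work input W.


COP = 275.7890 / 25.2780 = 10.9102
W = 4.4150 / 10.9102 = 0.4047 kW

COP = 10.9102, W = 0.4047 kW


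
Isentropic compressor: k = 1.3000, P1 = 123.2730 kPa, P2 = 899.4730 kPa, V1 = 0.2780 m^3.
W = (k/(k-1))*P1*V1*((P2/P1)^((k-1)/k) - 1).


(k-1)/k = 0.2308
(P2/P1)^exp = 1.5819
W = 4.3333 * 123.2730 * 0.2780 * (1.5819 - 1) = 86.4152 kJ

86.4152 kJ


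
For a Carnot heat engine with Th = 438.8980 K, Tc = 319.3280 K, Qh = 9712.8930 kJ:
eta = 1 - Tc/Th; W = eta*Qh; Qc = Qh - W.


eta = 1 - 319.3280/438.8980 = 0.2724
W = 0.2724 * 9712.8930 = 2646.1060 kJ
Qc = 9712.8930 - 2646.1060 = 7066.7870 kJ

eta = 27.2432%, W = 2646.1060 kJ, Qc = 7066.7870 kJ


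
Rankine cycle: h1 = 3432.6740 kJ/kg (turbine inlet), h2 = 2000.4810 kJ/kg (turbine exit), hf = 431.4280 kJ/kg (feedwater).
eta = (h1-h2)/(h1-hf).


W = 1432.1930 kJ/kg
Q_in = 3001.2460 kJ/kg
eta = 0.4772 = 47.7199%

eta = 47.7199%


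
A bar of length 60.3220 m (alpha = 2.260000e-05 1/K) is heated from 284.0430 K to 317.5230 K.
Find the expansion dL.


dT = 33.4800 K
dL = 2.260000e-05 * 60.3220 * 33.4800 = 0.045643 m
L_final = 60.367643 m

dL = 0.045643 m


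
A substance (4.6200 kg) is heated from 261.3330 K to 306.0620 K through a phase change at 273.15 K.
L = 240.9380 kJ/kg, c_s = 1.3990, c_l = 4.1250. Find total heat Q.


Q1 (sensible, solid) = 4.6200 * 1.3990 * 11.8170 = 76.3778 kJ
Q2 (latent) = 4.6200 * 240.9380 = 1113.1336 kJ
Q3 (sensible, liquid) = 4.6200 * 4.1250 * 32.9120 = 627.2204 kJ
Q_total = 1816.7318 kJ

1816.7318 kJ


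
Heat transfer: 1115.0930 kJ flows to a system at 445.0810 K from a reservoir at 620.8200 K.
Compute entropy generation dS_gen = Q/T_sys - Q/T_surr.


dS_sys = 1115.0930/445.0810 = 2.5054 kJ/K
dS_surr = -1115.0930/620.8200 = -1.7962 kJ/K
dS_gen = 2.5054 - 1.7962 = 0.7092 kJ/K (irreversible)

dS_gen = 0.7092 kJ/K, irreversible


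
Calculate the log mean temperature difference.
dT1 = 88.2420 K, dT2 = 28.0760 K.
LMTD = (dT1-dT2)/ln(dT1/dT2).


dT1/dT2 = 3.1430
ln(dT1/dT2) = 1.1452
LMTD = 60.1660 / 1.1452 = 52.5390 K

52.5390 K


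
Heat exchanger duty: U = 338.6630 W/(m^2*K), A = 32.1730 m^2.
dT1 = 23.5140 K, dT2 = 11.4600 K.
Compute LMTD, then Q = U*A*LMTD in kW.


LMTD = 16.7712 K
Q = 338.6630 * 32.1730 * 16.7712 = 182735.4236 W = 182.7354 kW

182.7354 kW


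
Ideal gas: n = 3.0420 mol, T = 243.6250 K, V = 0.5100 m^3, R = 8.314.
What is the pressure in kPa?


P = nRT/V = 3.0420 * 8.314 * 243.6250 / 0.5100
= 6161.5657 / 0.5100 = 12081.5013 Pa = 12.0815 kPa

12.0815 kPa


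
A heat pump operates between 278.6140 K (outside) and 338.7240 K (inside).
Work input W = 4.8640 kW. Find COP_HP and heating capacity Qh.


COP = 338.7240 / 60.1100 = 5.6351
Qh = 5.6351 * 4.8640 = 27.4090 kW

COP = 5.6351, Qh = 27.4090 kW


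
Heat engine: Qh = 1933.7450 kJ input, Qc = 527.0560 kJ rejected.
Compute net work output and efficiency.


W = 1933.7450 - 527.0560 = 1406.6890 kJ
eta = 1406.6890 / 1933.7450 = 0.7274 = 72.7443%

W = 1406.6890 kJ, eta = 72.7443%


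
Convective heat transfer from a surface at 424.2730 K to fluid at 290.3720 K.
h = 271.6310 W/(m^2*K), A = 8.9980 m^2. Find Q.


dT = 133.9010 K
Q = 271.6310 * 8.9980 * 133.9010 = 327272.2195 W

327272.2195 W


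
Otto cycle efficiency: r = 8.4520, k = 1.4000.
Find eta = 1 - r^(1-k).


r^(k-1) = 2.3485
eta = 1 - 1/2.3485 = 0.5742 = 57.4190%

57.4190%


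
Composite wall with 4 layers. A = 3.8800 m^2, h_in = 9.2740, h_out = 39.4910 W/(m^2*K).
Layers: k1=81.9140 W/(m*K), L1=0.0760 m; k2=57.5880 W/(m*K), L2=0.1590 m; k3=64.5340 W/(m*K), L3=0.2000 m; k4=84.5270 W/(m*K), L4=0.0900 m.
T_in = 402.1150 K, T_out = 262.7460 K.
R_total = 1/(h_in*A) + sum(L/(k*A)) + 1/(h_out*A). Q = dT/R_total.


R_conv_in = 1/(9.2740*3.8800) = 0.0278
R_1 = 0.0760/(81.9140*3.8800) = 0.0002
R_2 = 0.1590/(57.5880*3.8800) = 0.0007
R_3 = 0.2000/(64.5340*3.8800) = 0.0008
R_4 = 0.0900/(84.5270*3.8800) = 0.0003
R_conv_out = 1/(39.4910*3.8800) = 0.0065
R_total = 0.0363 K/W
Q = 139.3690 / 0.0363 = 3835.0303 W

R_total = 0.0363 K/W, Q = 3835.0303 W


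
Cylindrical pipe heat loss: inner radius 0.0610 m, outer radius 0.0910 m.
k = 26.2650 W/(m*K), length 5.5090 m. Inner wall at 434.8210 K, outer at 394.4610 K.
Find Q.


dT = 40.3600 K
ln(ro/ri) = 0.4000
Q = 2*pi*26.2650*5.5090*40.3600 / 0.4000 = 91735.3666 W

91735.3666 W


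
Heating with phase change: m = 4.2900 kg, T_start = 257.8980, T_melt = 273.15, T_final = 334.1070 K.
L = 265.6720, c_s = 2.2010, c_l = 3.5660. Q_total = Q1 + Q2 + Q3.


Q1 (sensible, solid) = 4.2900 * 2.2010 * 15.2520 = 144.0138 kJ
Q2 (latent) = 4.2900 * 265.6720 = 1139.7329 kJ
Q3 (sensible, liquid) = 4.2900 * 3.5660 * 60.9570 = 932.5287 kJ
Q_total = 2216.2754 kJ

2216.2754 kJ


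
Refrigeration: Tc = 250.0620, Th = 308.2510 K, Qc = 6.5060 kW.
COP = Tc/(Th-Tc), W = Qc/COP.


COP = 250.0620 / 58.1890 = 4.2974
W = 6.5060 / 4.2974 = 1.5139 kW

COP = 4.2974, W = 1.5139 kW


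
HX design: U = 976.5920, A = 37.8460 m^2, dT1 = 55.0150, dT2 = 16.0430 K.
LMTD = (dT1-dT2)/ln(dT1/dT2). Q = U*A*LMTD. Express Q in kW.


LMTD = 31.6246 K
Q = 976.5920 * 37.8460 * 31.6246 = 1168847.0147 W = 1168.8470 kW

1168.8470 kW


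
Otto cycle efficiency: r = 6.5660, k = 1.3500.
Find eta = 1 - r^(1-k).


r^(k-1) = 1.9322
eta = 1 - 1/1.9322 = 0.4825 = 48.2459%

48.2459%


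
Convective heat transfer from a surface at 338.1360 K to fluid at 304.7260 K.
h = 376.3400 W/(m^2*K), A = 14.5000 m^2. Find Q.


dT = 33.4100 K
Q = 376.3400 * 14.5000 * 33.4100 = 182316.0313 W

182316.0313 W


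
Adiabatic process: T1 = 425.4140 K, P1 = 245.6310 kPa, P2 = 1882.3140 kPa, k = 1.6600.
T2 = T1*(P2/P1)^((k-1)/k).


(k-1)/k = 0.3976
(P2/P1)^exp = 2.2472
T2 = 425.4140 * 2.2472 = 955.9699 K

955.9699 K


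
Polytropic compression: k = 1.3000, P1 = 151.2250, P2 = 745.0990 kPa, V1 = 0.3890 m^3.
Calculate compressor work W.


(k-1)/k = 0.2308
(P2/P1)^exp = 1.4449
W = 4.3333 * 151.2250 * 0.3890 * (1.4449 - 1) = 113.4038 kJ

113.4038 kJ


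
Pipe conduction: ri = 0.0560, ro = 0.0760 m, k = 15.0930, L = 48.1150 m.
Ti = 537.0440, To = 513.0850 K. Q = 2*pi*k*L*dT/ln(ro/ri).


dT = 23.9590 K
ln(ro/ri) = 0.3054
Q = 2*pi*15.0930*48.1150*23.9590 / 0.3054 = 357982.4050 W

357982.4050 W


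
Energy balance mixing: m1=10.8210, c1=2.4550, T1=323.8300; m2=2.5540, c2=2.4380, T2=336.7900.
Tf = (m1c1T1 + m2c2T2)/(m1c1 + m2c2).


num = 10699.7978
den = 32.7922
Tf = 326.2909 K

326.2909 K


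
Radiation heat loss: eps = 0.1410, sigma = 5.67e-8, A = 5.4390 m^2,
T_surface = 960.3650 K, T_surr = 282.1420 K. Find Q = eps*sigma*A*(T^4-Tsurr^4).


T^4 = 8.5064e+11
Tsurr^4 = 6.3368e+09
Q = 0.1410 * 5.67e-8 * 5.4390 * 8.4430e+11 = 36712.9388 W

36712.9388 W


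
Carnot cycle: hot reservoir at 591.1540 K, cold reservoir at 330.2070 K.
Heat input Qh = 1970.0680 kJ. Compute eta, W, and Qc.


eta = 1 - 330.2070/591.1540 = 0.4414
W = 0.4414 * 1970.0680 = 869.6268 kJ
Qc = 1970.0680 - 869.6268 = 1100.4412 kJ

eta = 44.1420%, W = 869.6268 kJ, Qc = 1100.4412 kJ


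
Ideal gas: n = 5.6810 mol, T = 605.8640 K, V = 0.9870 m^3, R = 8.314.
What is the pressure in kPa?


P = nRT/V = 5.6810 * 8.314 * 605.8640 / 0.9870
= 28616.0679 / 0.9870 = 28992.9766 Pa = 28.9930 kPa

28.9930 kPa


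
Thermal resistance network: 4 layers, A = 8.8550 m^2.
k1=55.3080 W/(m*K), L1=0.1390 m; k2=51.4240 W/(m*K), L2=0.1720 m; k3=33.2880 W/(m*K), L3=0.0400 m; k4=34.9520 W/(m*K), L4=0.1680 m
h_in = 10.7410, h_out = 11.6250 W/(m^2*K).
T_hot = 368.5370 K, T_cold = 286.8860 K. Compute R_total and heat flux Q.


R_conv_in = 1/(10.7410*8.8550) = 0.0105
R_1 = 0.1390/(55.3080*8.8550) = 0.0003
R_2 = 0.1720/(51.4240*8.8550) = 0.0004
R_3 = 0.0400/(33.2880*8.8550) = 0.0001
R_4 = 0.1680/(34.9520*8.8550) = 0.0005
R_conv_out = 1/(11.6250*8.8550) = 0.0097
R_total = 0.0216 K/W
Q = 81.6510 / 0.0216 = 3785.6635 W

R_total = 0.0216 K/W, Q = 3785.6635 W


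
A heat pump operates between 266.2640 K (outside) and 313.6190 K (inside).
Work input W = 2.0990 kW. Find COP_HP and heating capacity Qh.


COP = 313.6190 / 47.3550 = 6.6227
Qh = 6.6227 * 2.0990 = 13.9011 kW

COP = 6.6227, Qh = 13.9011 kW


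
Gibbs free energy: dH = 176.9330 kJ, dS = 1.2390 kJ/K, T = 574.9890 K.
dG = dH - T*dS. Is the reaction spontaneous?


T*dS = 574.9890 * 1.2390 = 712.4114 kJ
dG = 176.9330 - 712.4114 = -535.4784 kJ (spontaneous)

dG = -535.4784 kJ, spontaneous


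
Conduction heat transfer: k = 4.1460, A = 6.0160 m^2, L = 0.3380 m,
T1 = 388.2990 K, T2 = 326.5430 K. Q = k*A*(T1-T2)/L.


dT = 61.7560 K
Q = 4.1460 * 6.0160 * 61.7560 / 0.3380 = 4557.2157 W

4557.2157 W


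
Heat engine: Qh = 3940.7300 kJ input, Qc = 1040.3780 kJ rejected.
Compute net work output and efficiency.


W = 3940.7300 - 1040.3780 = 2900.3520 kJ
eta = 2900.3520 / 3940.7300 = 0.7360 = 73.5994%

W = 2900.3520 kJ, eta = 73.5994%


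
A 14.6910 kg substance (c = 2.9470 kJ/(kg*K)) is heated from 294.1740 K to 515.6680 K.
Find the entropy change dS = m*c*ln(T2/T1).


T2/T1 = 1.7529
ln(T2/T1) = 0.5613
dS = 14.6910 * 2.9470 * 0.5613 = 24.3008 kJ/K

24.3008 kJ/K


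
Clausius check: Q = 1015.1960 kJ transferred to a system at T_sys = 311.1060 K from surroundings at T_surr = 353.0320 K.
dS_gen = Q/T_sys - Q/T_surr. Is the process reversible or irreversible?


dS_sys = 1015.1960/311.1060 = 3.2632 kJ/K
dS_surr = -1015.1960/353.0320 = -2.8756 kJ/K
dS_gen = 3.2632 - 2.8756 = 0.3875 kJ/K (irreversible)

dS_gen = 0.3875 kJ/K, irreversible


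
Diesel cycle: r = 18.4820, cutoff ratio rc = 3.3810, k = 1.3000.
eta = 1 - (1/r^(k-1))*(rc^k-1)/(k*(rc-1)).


r^(k-1) = 2.3990
rc^k = 4.8726
eta = 0.4785 = 47.8478%

47.8478%


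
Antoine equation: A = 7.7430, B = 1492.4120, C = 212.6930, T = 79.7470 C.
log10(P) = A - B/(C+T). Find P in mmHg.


C+T = 292.4400
B/(C+T) = 5.1033
log10(P) = 7.7430 - 5.1033 = 2.6397
P = 10^2.6397 = 436.2043 mmHg

436.2043 mmHg


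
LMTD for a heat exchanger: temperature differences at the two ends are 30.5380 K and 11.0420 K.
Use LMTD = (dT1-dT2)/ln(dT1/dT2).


dT1/dT2 = 2.7656
ln(dT1/dT2) = 1.0173
LMTD = 19.4960 / 1.0173 = 19.1651 K

19.1651 K


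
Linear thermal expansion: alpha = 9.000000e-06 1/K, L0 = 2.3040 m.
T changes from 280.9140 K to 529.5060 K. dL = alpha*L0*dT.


dT = 248.5920 K
dL = 9.000000e-06 * 2.3040 * 248.5920 = 0.005155 m
L_final = 2.309155 m

dL = 0.005155 m


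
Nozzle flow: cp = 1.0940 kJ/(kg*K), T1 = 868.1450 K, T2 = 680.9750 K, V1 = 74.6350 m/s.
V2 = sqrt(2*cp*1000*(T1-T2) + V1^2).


dT = 187.1700 K
2*cp*1000*dT = 409527.9600
V1^2 = 5570.3832
V2 = sqrt(415098.3432) = 644.2813 m/s

644.2813 m/s


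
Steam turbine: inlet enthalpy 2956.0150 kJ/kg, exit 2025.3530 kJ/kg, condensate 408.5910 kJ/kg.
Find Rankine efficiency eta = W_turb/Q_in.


W = 930.6620 kJ/kg
Q_in = 2547.4240 kJ/kg
eta = 0.3653 = 36.5335%

eta = 36.5335%


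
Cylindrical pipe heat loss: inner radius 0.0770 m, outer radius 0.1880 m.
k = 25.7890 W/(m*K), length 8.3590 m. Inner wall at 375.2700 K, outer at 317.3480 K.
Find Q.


dT = 57.9220 K
ln(ro/ri) = 0.8926
Q = 2*pi*25.7890*8.3590*57.9220 / 0.8926 = 87889.6194 W

87889.6194 W


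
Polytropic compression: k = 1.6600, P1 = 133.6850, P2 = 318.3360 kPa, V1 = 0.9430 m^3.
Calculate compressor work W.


(k-1)/k = 0.3976
(P2/P1)^exp = 1.4119
W = 2.5152 * 133.6850 * 0.9430 * (1.4119 - 1) = 130.6118 kJ

130.6118 kJ


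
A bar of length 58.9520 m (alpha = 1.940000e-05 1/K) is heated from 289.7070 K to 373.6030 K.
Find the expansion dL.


dT = 83.8960 K
dL = 1.940000e-05 * 58.9520 * 83.8960 = 0.095949 m
L_final = 59.047949 m

dL = 0.095949 m


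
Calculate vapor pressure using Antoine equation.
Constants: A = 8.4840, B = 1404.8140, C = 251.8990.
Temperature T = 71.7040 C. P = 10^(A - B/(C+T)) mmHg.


C+T = 323.6030
B/(C+T) = 4.3412
log10(P) = 8.4840 - 4.3412 = 4.1428
P = 10^4.1428 = 13894.2482 mmHg

13894.2482 mmHg


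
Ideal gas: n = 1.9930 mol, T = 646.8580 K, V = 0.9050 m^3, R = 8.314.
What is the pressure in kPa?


P = nRT/V = 1.9930 * 8.314 * 646.8580 / 0.9050
= 10718.3090 / 0.9050 = 11843.4353 Pa = 11.8434 kPa

11.8434 kPa


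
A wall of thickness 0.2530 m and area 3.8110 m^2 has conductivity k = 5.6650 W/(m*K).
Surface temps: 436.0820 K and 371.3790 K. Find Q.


dT = 64.7030 K
Q = 5.6650 * 3.8110 * 64.7030 / 0.2530 = 5521.3180 W

5521.3180 W


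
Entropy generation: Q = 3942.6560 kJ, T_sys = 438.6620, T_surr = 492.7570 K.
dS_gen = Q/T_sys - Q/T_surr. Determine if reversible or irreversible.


dS_sys = 3942.6560/438.6620 = 8.9879 kJ/K
dS_surr = -3942.6560/492.7570 = -8.0012 kJ/K
dS_gen = 8.9879 - 8.0012 = 0.9867 kJ/K (irreversible)

dS_gen = 0.9867 kJ/K, irreversible


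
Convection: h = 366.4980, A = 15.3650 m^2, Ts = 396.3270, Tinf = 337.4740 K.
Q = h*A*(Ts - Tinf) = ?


dT = 58.8530 K
Q = 366.4980 * 15.3650 * 58.8530 = 331415.4719 W

331415.4719 W


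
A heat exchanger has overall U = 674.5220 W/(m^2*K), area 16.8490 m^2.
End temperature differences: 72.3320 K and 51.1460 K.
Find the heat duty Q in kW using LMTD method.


LMTD = 61.1283 K
Q = 674.5220 * 16.8490 * 61.1283 = 694724.7693 W = 694.7248 kW

694.7248 kW


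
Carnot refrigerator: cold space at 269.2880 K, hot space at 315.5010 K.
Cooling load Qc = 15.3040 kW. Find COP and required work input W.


COP = 269.2880 / 46.2130 = 5.8271
W = 15.3040 / 5.8271 = 2.6263 kW

COP = 5.8271, W = 2.6263 kW


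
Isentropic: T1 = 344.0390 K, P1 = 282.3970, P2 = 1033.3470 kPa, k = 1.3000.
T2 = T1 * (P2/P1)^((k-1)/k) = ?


(k-1)/k = 0.2308
(P2/P1)^exp = 1.3490
T2 = 344.0390 * 1.3490 = 464.1089 K

464.1089 K


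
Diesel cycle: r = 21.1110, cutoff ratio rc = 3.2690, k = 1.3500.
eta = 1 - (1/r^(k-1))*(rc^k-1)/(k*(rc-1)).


r^(k-1) = 2.9079
rc^k = 4.9483
eta = 0.5567 = 55.6729%

55.6729%


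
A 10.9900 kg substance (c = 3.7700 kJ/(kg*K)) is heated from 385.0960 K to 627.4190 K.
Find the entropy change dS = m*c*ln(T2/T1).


T2/T1 = 1.6293
ln(T2/T1) = 0.4881
dS = 10.9900 * 3.7700 * 0.4881 = 20.2240 kJ/K

20.2240 kJ/K


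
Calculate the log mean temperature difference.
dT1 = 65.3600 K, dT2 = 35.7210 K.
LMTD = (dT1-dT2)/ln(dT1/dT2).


dT1/dT2 = 1.8297
ln(dT1/dT2) = 0.6042
LMTD = 29.6390 / 0.6042 = 49.0572 K

49.0572 K


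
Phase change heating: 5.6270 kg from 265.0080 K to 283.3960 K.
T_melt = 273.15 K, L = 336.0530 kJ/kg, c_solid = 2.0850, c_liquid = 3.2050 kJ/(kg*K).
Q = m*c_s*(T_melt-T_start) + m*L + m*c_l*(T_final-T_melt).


Q1 (sensible, solid) = 5.6270 * 2.0850 * 8.1420 = 95.5243 kJ
Q2 (latent) = 5.6270 * 336.0530 = 1890.9702 kJ
Q3 (sensible, liquid) = 5.6270 * 3.2050 * 10.2460 = 184.7818 kJ
Q_total = 2171.2764 kJ

2171.2764 kJ


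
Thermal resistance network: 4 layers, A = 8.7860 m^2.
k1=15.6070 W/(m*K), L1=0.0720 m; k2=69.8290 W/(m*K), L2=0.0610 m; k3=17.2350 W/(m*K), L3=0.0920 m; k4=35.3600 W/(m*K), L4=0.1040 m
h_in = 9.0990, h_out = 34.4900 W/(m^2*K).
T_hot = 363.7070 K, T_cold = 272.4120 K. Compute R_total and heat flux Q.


R_conv_in = 1/(9.0990*8.7860) = 0.0125
R_1 = 0.0720/(15.6070*8.7860) = 0.0005
R_2 = 0.0610/(69.8290*8.7860) = 9.9427e-05
R_3 = 0.0920/(17.2350*8.7860) = 0.0006
R_4 = 0.1040/(35.3600*8.7860) = 0.0003
R_conv_out = 1/(34.4900*8.7860) = 0.0033
R_total = 0.0174 K/W
Q = 91.2950 / 0.0174 = 5254.2034 W

R_total = 0.0174 K/W, Q = 5254.2034 W


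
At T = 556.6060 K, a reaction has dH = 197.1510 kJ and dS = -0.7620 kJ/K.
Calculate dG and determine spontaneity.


T*dS = 556.6060 * -0.7620 = -424.1338 kJ
dG = 197.1510 + 424.1338 = 621.2848 kJ (non-spontaneous)

dG = 621.2848 kJ, non-spontaneous


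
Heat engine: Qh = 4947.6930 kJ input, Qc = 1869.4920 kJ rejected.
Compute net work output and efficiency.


W = 4947.6930 - 1869.4920 = 3078.2010 kJ
eta = 3078.2010 / 4947.6930 = 0.6221 = 62.2149%

W = 3078.2010 kJ, eta = 62.2149%


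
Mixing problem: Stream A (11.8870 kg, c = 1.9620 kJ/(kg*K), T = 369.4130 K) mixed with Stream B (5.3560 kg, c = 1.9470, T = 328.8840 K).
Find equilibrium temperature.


num = 12045.2044
den = 33.7504
Tf = 356.8904 K

356.8904 K


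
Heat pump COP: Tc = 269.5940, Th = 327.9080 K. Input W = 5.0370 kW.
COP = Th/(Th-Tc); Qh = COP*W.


COP = 327.9080 / 58.3140 = 5.6231
Qh = 5.6231 * 5.0370 = 28.3238 kW

COP = 5.6231, Qh = 28.3238 kW


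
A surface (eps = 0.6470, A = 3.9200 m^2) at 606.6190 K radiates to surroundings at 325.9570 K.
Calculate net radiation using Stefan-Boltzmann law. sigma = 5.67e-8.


T^4 = 1.3541e+11
Tsurr^4 = 1.1289e+10
Q = 0.6470 * 5.67e-8 * 3.9200 * 1.2413e+11 = 17849.8460 W

17849.8460 W


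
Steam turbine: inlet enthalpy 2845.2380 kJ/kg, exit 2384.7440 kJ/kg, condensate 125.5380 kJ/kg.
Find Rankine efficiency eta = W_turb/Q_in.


W = 460.4940 kJ/kg
Q_in = 2719.7000 kJ/kg
eta = 0.1693 = 16.9318%

eta = 16.9318%


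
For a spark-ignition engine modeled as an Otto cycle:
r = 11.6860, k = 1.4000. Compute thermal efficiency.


r^(k-1) = 2.6734
eta = 1 - 1/2.6734 = 0.6259 = 62.5947%

62.5947%


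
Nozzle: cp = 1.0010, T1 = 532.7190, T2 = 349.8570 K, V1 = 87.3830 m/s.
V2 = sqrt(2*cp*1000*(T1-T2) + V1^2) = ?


dT = 182.8620 K
2*cp*1000*dT = 366089.7240
V1^2 = 7635.7887
V2 = sqrt(373725.5127) = 611.3309 m/s

611.3309 m/s


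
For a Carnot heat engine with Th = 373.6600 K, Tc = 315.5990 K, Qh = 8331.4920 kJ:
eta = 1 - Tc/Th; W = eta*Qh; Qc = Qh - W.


eta = 1 - 315.5990/373.6600 = 0.1554
W = 0.1554 * 8331.4920 = 1294.5853 kJ
Qc = 8331.4920 - 1294.5853 = 7036.9067 kJ

eta = 15.5385%, W = 1294.5853 kJ, Qc = 7036.9067 kJ


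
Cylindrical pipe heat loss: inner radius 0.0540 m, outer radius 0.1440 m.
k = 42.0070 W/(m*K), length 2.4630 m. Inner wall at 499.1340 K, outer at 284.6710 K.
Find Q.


dT = 214.4630 K
ln(ro/ri) = 0.9808
Q = 2*pi*42.0070*2.4630*214.4630 / 0.9808 = 142142.8156 W

142142.8156 W


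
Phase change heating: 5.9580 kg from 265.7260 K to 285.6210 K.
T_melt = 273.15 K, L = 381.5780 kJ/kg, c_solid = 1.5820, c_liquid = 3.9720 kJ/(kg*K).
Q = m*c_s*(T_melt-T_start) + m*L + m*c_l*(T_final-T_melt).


Q1 (sensible, solid) = 5.9580 * 1.5820 * 7.4240 = 69.9753 kJ
Q2 (latent) = 5.9580 * 381.5780 = 2273.4417 kJ
Q3 (sensible, liquid) = 5.9580 * 3.9720 * 12.4710 = 295.1284 kJ
Q_total = 2638.5455 kJ

2638.5455 kJ


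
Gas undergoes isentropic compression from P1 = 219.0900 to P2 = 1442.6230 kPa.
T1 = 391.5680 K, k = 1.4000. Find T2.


(k-1)/k = 0.2857
(P2/P1)^exp = 1.7134
T2 = 391.5680 * 1.7134 = 670.9235 K

670.9235 K


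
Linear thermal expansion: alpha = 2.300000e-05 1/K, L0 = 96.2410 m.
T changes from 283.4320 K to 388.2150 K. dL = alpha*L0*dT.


dT = 104.7830 K
dL = 2.300000e-05 * 96.2410 * 104.7830 = 0.231942 m
L_final = 96.472942 m

dL = 0.231942 m


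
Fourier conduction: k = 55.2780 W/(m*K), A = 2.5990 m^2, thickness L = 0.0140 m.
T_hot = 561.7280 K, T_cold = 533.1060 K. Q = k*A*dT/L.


dT = 28.6220 K
Q = 55.2780 * 2.5990 * 28.6220 / 0.0140 = 293717.9868 W

293717.9868 W


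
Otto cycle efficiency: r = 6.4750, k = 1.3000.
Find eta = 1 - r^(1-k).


r^(k-1) = 1.7513
eta = 1 - 1/1.7513 = 0.4290 = 42.9011%

42.9011%


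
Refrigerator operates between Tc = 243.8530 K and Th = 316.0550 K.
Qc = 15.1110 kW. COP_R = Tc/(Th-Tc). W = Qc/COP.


COP = 243.8530 / 72.2020 = 3.3774
W = 15.1110 / 3.3774 = 4.4742 kW

COP = 3.3774, W = 4.4742 kW


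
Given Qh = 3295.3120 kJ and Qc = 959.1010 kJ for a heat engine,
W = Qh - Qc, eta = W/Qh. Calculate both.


W = 3295.3120 - 959.1010 = 2336.2110 kJ
eta = 2336.2110 / 3295.3120 = 0.7089 = 70.8950%

W = 2336.2110 kJ, eta = 70.8950%


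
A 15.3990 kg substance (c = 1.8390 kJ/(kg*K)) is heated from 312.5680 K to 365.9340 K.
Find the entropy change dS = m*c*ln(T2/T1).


T2/T1 = 1.1707
ln(T2/T1) = 0.1576
dS = 15.3990 * 1.8390 * 0.1576 = 4.4639 kJ/K

4.4639 kJ/K


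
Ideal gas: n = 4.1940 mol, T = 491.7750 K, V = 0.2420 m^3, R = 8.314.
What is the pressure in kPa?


P = nRT/V = 4.1940 * 8.314 * 491.7750 / 0.2420
= 17147.6612 / 0.2420 = 70858.1040 Pa = 70.8581 kPa

70.8581 kPa


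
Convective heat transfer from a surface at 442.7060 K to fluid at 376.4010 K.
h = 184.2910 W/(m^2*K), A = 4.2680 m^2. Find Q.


dT = 66.3050 K
Q = 184.2910 * 4.2680 * 66.3050 = 52152.4622 W

52152.4622 W


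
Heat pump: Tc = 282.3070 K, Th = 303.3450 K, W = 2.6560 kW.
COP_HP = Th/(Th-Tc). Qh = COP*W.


COP = 303.3450 / 21.0380 = 14.4189
Qh = 14.4189 * 2.6560 = 38.2966 kW

COP = 14.4189, Qh = 38.2966 kW


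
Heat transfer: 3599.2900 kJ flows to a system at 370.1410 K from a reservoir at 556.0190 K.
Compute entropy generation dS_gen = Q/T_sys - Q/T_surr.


dS_sys = 3599.2900/370.1410 = 9.7241 kJ/K
dS_surr = -3599.2900/556.0190 = -6.4733 kJ/K
dS_gen = 9.7241 - 6.4733 = 3.2508 kJ/K (irreversible)

dS_gen = 3.2508 kJ/K, irreversible


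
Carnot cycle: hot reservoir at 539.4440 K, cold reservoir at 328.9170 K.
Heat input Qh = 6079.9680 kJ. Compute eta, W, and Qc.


eta = 1 - 328.9170/539.4440 = 0.3903
W = 0.3903 * 6079.9680 = 2372.8087 kJ
Qc = 6079.9680 - 2372.8087 = 3707.1593 kJ

eta = 39.0267%, W = 2372.8087 kJ, Qc = 3707.1593 kJ


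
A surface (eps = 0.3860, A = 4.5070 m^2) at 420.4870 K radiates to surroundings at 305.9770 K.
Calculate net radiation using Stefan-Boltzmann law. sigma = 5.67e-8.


T^4 = 3.1262e+10
Tsurr^4 = 8.7651e+09
Q = 0.3860 * 5.67e-8 * 4.5070 * 2.2496e+10 = 2219.0766 W

2219.0766 W


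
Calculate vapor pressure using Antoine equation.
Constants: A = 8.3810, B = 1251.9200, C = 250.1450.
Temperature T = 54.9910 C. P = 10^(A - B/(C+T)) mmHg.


C+T = 305.1360
B/(C+T) = 4.1028
log10(P) = 8.3810 - 4.1028 = 4.2782
P = 10^4.2782 = 18974.6476 mmHg

18974.6476 mmHg


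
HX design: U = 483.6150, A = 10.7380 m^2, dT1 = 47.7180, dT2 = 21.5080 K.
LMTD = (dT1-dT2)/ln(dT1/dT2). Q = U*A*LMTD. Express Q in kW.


LMTD = 32.8906 K
Q = 483.6150 * 10.7380 * 32.8906 = 170802.8942 W = 170.8029 kW

170.8029 kW


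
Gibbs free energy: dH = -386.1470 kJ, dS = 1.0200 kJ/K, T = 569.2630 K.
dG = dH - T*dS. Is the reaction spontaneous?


T*dS = 569.2630 * 1.0200 = 580.6483 kJ
dG = -386.1470 - 580.6483 = -966.7953 kJ (spontaneous)

dG = -966.7953 kJ, spontaneous


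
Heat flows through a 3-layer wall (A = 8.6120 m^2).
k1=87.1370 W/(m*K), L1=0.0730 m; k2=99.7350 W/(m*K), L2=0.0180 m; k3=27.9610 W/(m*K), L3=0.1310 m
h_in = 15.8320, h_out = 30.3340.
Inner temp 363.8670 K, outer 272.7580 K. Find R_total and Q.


R_conv_in = 1/(15.8320*8.6120) = 0.0073
R_1 = 0.0730/(87.1370*8.6120) = 9.7278e-05
R_2 = 0.0180/(99.7350*8.6120) = 2.0957e-05
R_3 = 0.1310/(27.9610*8.6120) = 0.0005
R_conv_out = 1/(30.3340*8.6120) = 0.0038
R_total = 0.0118 K/W
Q = 91.1090 / 0.0118 = 7705.0838 W

R_total = 0.0118 K/W, Q = 7705.0838 W


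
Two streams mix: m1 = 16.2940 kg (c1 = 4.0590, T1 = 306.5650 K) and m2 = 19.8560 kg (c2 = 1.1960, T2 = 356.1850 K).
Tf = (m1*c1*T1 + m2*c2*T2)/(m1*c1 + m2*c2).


num = 28733.9971
den = 89.8851
Tf = 319.6747 K

319.6747 K


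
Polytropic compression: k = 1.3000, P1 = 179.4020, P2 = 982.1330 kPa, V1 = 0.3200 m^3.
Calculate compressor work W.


(k-1)/k = 0.2308
(P2/P1)^exp = 1.4804
W = 4.3333 * 179.4020 * 0.3200 * (1.4804 - 1) = 119.5161 kJ

119.5161 kJ


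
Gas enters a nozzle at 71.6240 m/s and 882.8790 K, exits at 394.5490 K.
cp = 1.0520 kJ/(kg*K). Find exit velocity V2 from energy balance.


dT = 488.3300 K
2*cp*1000*dT = 1027446.3200
V1^2 = 5129.9974
V2 = sqrt(1032576.3174) = 1016.1576 m/s

1016.1576 m/s


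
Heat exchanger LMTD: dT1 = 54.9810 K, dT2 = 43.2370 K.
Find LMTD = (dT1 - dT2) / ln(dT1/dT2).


dT1/dT2 = 1.2716
ln(dT1/dT2) = 0.2403
LMTD = 11.7440 / 0.2403 = 48.8741 K

48.8741 K


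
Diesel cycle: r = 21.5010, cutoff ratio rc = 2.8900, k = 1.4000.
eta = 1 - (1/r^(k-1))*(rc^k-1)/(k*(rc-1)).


r^(k-1) = 3.4118
rc^k = 4.4183
eta = 0.6213 = 62.1349%

62.1349%


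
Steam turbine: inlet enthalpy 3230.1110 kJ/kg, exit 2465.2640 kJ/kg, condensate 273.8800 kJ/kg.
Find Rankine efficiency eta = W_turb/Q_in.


W = 764.8470 kJ/kg
Q_in = 2956.2310 kJ/kg
eta = 0.2587 = 25.8724%

eta = 25.8724%


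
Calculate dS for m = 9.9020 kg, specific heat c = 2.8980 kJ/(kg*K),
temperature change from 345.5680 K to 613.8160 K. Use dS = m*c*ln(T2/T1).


T2/T1 = 1.7763
ln(T2/T1) = 0.5745
dS = 9.9020 * 2.8980 * 0.5745 = 16.4860 kJ/K

16.4860 kJ/K


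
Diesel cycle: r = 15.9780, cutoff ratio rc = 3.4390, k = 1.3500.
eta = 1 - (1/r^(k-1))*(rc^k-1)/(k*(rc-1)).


r^(k-1) = 2.6377
rc^k = 5.2989
eta = 0.5050 = 50.5033%

50.5033%


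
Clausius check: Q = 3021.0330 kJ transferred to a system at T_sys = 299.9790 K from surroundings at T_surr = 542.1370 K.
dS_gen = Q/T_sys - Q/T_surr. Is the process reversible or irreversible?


dS_sys = 3021.0330/299.9790 = 10.0708 kJ/K
dS_surr = -3021.0330/542.1370 = -5.5725 kJ/K
dS_gen = 10.0708 - 5.5725 = 4.4984 kJ/K (irreversible)

dS_gen = 4.4984 kJ/K, irreversible


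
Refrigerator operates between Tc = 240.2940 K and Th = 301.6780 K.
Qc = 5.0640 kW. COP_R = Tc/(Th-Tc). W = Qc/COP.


COP = 240.2940 / 61.3840 = 3.9146
W = 5.0640 / 3.9146 = 1.2936 kW

COP = 3.9146, W = 1.2936 kW


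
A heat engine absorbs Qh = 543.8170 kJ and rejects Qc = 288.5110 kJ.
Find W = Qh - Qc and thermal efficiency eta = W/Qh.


W = 543.8170 - 288.5110 = 255.3060 kJ
eta = 255.3060 / 543.8170 = 0.4695 = 46.9470%

W = 255.3060 kJ, eta = 46.9470%


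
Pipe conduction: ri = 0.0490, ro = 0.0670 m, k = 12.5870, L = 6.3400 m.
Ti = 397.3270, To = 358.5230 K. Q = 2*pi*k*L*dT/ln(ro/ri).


dT = 38.8040 K
ln(ro/ri) = 0.3129
Q = 2*pi*12.5870*6.3400*38.8040 / 0.3129 = 62187.1580 W

62187.1580 W


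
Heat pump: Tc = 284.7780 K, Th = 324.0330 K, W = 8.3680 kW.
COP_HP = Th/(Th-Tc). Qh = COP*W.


COP = 324.0330 / 39.2550 = 8.2546
Qh = 8.2546 * 8.3680 = 69.0742 kW

COP = 8.2546, Qh = 69.0742 kW


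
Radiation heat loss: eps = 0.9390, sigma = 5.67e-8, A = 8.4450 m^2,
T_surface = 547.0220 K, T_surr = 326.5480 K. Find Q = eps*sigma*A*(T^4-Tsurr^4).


T^4 = 8.9540e+10
Tsurr^4 = 1.1371e+10
Q = 0.9390 * 5.67e-8 * 8.4450 * 7.8170e+10 = 35146.8801 W

35146.8801 W


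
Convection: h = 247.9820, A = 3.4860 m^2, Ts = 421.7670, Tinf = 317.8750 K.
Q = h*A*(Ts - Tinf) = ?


dT = 103.8920 K
Q = 247.9820 * 3.4860 * 103.8920 = 89811.0240 W

89811.0240 W


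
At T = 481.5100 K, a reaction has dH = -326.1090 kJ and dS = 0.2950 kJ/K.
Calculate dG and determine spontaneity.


T*dS = 481.5100 * 0.2950 = 142.0454 kJ
dG = -326.1090 - 142.0454 = -468.1544 kJ (spontaneous)

dG = -468.1544 kJ, spontaneous


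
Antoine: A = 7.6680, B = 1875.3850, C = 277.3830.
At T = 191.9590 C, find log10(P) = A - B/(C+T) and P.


C+T = 469.3420
B/(C+T) = 3.9958
log10(P) = 7.6680 - 3.9958 = 3.6722
P = 10^3.6722 = 4701.3768 mmHg

4701.3768 mmHg


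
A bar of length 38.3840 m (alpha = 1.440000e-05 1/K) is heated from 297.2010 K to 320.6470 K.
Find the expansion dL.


dT = 23.4460 K
dL = 1.440000e-05 * 38.3840 * 23.4460 = 0.012959 m
L_final = 38.396959 m

dL = 0.012959 m


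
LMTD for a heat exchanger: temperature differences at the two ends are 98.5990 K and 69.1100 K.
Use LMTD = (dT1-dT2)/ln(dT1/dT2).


dT1/dT2 = 1.4267
ln(dT1/dT2) = 0.3554
LMTD = 29.4890 / 0.3554 = 82.9831 K

82.9831 K


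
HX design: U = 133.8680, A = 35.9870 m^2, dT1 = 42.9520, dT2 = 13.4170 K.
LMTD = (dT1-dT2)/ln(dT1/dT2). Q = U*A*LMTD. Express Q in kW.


LMTD = 25.3833 K
Q = 133.8680 * 35.9870 * 25.3833 = 122284.2058 W = 122.2842 kW

122.2842 kW
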